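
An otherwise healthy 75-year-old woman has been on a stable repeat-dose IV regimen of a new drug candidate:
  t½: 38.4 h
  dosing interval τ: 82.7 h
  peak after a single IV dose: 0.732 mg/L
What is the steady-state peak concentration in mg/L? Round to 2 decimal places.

k = ln2 / t½ = 0.693147 / 38.4 = 0.01805 h⁻¹
e^(−kτ) = e^(−0.01805 × 82.7) = 0.2248
Accumulation ratio R = 1 / (1 − e^(−kτ)) = 1 / (1 − 0.2248) = 1.290
Steady-state peak = C₀ × R = 0.732 × 1.290 = 0.9443 mg/L

0.94 mg/L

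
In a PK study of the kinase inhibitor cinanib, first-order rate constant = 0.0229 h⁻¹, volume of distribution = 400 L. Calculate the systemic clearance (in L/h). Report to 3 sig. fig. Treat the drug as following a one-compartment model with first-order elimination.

CL = k × Vd = 0.0229 × 400 = 9.160 L/h

9.16 L/h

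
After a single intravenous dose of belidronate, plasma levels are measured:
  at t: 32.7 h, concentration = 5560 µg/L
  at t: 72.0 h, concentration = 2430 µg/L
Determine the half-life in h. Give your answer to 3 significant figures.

32.9 h

k = ln(C₁/C₂) / (t₂ − t₁) = ln(5560/2430) / (72.0 − 32.7)
  = 0.8277 / 39.30 = 0.02106 h⁻¹
t½ = ln2 / k = 0.693147 / 0.02106 = 32.91 h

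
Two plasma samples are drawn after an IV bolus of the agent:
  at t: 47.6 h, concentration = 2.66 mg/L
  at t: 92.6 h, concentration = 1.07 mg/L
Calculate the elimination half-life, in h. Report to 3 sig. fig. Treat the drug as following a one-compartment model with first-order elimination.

k = ln(C₁/C₂) / (t₂ − t₁) = ln(2.66/1.07) / (92.6 − 47.6)
  = 0.9107 / 45.00 = 0.02024 h⁻¹
t½ = ln2 / k = 0.693147 / 0.02024 = 34.25 h

34.3 h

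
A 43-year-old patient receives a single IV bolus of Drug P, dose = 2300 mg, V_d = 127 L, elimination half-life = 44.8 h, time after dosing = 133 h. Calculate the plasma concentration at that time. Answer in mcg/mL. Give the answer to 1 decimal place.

C₀ = Dose / Vd = 2300 / 127 = 18.11 mg/L
k = ln2 / t½ = 0.693147 / 44.8 = 0.01547 h⁻¹
C = C₀ · e^(−k·t) = 18.11 × e^(−0.01547 × 133)
  = 18.11 × 0.1278 = 2.314 mg/L
(2.314 mg/L = 2.314 mcg/mL)

2.3 mcg/mL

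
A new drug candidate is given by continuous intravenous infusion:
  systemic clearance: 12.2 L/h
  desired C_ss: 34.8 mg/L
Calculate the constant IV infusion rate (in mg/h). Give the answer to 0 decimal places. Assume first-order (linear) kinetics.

At steady state, infusion rate R₀ = Css × CL = 34.8 × 12.20 = 424.6 mg/h

425 mg/h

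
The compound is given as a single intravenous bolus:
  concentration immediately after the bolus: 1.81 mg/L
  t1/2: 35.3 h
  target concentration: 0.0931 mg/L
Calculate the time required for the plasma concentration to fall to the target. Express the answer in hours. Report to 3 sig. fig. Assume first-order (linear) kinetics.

k = ln2 / t½ = 0.693147 / 35.3 = 0.01964 h⁻¹
t = ln(C₀ / C) / k = ln(1.810 / 0.0931) / 0.01964
  = ln(19.44) / 0.01964 = 2.967 / 0.01964 = 151.1 h

151 h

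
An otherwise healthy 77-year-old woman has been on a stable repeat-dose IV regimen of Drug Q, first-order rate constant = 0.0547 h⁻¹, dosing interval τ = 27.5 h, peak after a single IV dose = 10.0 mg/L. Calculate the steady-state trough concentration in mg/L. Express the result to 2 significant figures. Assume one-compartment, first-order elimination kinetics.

e^(−kτ) = e^(−0.05470 × 27.5) = 0.2222
Accumulation ratio R = 1 / (1 − e^(−kτ)) = 1 / (1 − 0.2222) = 1.286
Steady-state trough = C₀ × R × e^(−kτ) = 10.0 × 1.286 × 0.2222 = 2.857 mg/L

2.9 mg/L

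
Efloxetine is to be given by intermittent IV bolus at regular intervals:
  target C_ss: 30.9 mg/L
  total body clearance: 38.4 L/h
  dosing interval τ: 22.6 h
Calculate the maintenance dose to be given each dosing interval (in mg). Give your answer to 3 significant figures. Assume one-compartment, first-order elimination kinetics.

At steady state, Dose/τ = Css × CL.
Dose = Css × CL × τ = 30.9 × 38.40 × 22.6 = 26820 mg

26800 mg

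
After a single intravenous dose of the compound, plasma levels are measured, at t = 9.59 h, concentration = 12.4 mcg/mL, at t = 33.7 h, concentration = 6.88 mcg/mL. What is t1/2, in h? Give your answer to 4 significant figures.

k = ln(C₁/C₂) / (t₂ − t₁) = ln(12.4/6.88) / (33.7 − 9.59)
  = 0.5891 / 24.11 = 0.02443 h⁻¹
t½ = ln2 / k = 0.693147 / 0.02443 = 28.37 h

28.37 h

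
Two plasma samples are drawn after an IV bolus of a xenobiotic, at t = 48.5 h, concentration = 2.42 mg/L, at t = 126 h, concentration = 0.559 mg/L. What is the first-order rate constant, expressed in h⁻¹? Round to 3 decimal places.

0.019 h⁻¹

k = ln(C₁/C₂) / (t₂ − t₁) = ln(2.42/0.559) / (126 − 48.5)
  = 1.465 / 77.50 = 0.01890 h⁻¹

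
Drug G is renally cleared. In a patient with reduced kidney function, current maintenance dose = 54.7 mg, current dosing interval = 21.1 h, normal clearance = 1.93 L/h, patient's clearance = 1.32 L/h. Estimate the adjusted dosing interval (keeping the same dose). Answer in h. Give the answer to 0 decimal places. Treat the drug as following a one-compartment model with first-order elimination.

31 h

To keep the same average steady-state level, dosing rate must scale with clearance.
CL ratio = 1.32 / 1.93 = 0.6839
New interval (same dose) = 21.1 / 0.6839 = 30.85 h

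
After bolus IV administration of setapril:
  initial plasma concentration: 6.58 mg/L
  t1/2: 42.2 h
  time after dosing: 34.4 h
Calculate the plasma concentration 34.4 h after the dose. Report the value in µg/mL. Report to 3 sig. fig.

3.74 µg/mL

k = ln2 / t½ = 0.693147 / 42.2 = 0.01643 h⁻¹
C = C₀ · e^(−k·t) = 6.580 × e^(−0.01643 × 34.4)
  = 6.580 × 0.5683 = 3.739 mg/L
(3.739 mg/L = 3.739 µg/mL)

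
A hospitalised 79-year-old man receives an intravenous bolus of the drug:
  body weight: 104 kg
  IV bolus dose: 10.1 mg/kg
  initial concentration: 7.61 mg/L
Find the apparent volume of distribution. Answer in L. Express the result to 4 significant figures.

Dose = 10.1 × 104 = 1050 mg
Vd = Dose / C₀ = 1050 / 7.61 = 138.0 L

138.0 L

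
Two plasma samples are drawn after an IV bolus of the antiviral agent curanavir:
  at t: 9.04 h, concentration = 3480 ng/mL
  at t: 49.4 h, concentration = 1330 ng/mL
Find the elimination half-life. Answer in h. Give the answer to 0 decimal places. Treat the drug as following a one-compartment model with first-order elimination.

29 h

k = ln(C₁/C₂) / (t₂ − t₁) = ln(3480/1330) / (49.4 − 9.04)
  = 0.9619 / 40.36 = 0.02383 h⁻¹
t½ = ln2 / k = 0.693147 / 0.02383 = 29.09 h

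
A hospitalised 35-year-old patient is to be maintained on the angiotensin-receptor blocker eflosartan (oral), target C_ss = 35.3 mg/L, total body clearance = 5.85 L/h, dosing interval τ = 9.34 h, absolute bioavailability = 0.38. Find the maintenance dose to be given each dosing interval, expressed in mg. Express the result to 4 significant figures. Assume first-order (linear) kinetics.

At steady state, F × (Dose/τ) = Css × CL.
Dose = Css × CL × τ / F = 35.3 × 5.850 × 9.34 / 0.38 = 5076 mg

5076 mg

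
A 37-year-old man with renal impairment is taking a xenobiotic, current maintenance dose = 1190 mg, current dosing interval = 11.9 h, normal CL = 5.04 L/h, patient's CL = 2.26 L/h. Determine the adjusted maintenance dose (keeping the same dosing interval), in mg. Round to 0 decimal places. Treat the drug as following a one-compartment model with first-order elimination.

To keep the same average steady-state level, dosing rate must scale with clearance.
CL ratio = 2.26 / 5.04 = 0.4484
New dose (same interval) = 1190 × 0.4484 = 533.6 mg

534 mg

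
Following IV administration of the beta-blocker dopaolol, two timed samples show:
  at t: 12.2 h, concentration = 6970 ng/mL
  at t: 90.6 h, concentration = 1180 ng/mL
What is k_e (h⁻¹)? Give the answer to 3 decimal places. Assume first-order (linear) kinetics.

k = ln(C₁/C₂) / (t₂ − t₁) = ln(6970/1180) / (90.6 − 12.2)
  = 1.776 / 78.40 = 0.02265 h⁻¹

0.023 h⁻¹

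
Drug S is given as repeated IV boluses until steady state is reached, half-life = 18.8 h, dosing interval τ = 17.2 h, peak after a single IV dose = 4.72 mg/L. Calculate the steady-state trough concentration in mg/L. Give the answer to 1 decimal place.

k = ln2 / t½ = 0.693147 / 18.8 = 0.03687 h⁻¹
e^(−kτ) = e^(−0.03687 × 17.2) = 0.5304
Accumulation ratio R = 1 / (1 − e^(−kτ)) = 1 / (1 − 0.5304) = 2.129
Steady-state trough = C₀ × R × e^(−kτ) = 4.72 × 2.129 × 0.5304 = 5.330 mg/L

5.3 mg/L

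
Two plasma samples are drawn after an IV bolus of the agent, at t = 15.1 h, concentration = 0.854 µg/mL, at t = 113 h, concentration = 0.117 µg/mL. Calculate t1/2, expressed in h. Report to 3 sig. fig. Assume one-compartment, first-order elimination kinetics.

k = ln(C₁/C₂) / (t₂ − t₁) = ln(0.854/0.117) / (113 − 15.1)
  = 1.988 / 97.90 = 0.02031 h⁻¹
t½ = ln2 / k = 0.693147 / 0.02031 = 34.13 h

34.1 h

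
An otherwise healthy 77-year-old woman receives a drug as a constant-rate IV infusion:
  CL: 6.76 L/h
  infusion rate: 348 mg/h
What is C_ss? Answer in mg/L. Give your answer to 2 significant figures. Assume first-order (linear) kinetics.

51 mg/L

At steady state Css = R₀ / CL = 348 / 6.760 = 51.48 mg/L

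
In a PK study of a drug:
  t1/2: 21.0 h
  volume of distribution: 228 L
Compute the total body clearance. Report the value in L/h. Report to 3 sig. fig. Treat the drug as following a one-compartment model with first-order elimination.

7.53 L/h

k = ln2 / t½ = 0.693147 / 21.0 = 0.03301 h⁻¹
CL = k × Vd = 0.03301 × 228 = 7.526 L/h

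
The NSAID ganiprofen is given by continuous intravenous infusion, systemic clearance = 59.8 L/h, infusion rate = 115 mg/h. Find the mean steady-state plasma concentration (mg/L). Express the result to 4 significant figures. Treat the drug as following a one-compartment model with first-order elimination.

1.923 mg/L

At steady state Css = R₀ / CL = 115 / 59.80 = 1.923 mg/L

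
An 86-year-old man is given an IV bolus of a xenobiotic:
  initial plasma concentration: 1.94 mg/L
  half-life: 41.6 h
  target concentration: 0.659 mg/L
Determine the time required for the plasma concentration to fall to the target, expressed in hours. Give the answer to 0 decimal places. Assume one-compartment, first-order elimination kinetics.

65 h

k = ln2 / t½ = 0.693147 / 41.6 = 0.01666 h⁻¹
t = ln(C₀ / C) / k = ln(1.940 / 0.659) / 0.01666
  = ln(2.944) / 0.01666 = 1.080 / 0.01666 = 64.83 h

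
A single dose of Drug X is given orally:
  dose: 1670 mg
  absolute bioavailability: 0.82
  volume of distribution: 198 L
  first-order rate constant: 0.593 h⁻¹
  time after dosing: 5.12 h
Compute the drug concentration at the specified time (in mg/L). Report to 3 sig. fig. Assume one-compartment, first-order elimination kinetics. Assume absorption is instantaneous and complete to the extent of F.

Amount reaching circulation = F × Dose = 0.82 × 1670 = 1369 mg
C₀ = F·Dose / Vd = 1369 / 198 = 6.914 mg/L
C = C₀ · e^(−k·t) = 6.914 × e^(−0.5930 × 5.12)
  = 6.914 × 0.04802 = 0.3320 mg/L

0.332 mg/L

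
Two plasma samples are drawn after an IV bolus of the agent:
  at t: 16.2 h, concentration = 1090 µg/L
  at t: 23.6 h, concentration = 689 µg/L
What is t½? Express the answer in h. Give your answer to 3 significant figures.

k = ln(C₁/C₂) / (t₂ − t₁) = ln(1090/689) / (23.6 − 16.2)
  = 0.4587 / 7.400 = 0.06199 h⁻¹
t½ = ln2 / k = 0.693147 / 0.06199 = 11.18 h

11.2 h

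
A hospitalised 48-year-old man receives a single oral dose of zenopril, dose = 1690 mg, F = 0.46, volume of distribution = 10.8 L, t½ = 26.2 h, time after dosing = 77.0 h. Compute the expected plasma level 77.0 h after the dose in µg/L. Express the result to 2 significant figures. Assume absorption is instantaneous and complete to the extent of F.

Amount reaching circulation = F × Dose = 0.46 × 1690 = 777.4 mg
C₀ = F·Dose / Vd = 777.4 / 10.8 = 71.98 mg/L
k = ln2 / t½ = 0.693147 / 26.2 = 0.02646 h⁻¹
C = C₀ · e^(−k·t) = 71.98 × e^(−0.02646 × 77.0)
  = 71.98 × 0.1304 = 9.386 mg/L
Convert: 9.386 mg/L × 1000 = 9386 µg/L

9400 µg/L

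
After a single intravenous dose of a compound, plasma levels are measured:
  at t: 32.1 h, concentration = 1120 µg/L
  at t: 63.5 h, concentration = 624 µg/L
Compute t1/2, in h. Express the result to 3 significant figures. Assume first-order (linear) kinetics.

37.2 h

k = ln(C₁/C₂) / (t₂ − t₁) = ln(1120/624) / (63.5 − 32.1)
  = 0.5849 / 31.40 = 0.01863 h⁻¹
t½ = ln2 / k = 0.693147 / 0.01863 = 37.21 h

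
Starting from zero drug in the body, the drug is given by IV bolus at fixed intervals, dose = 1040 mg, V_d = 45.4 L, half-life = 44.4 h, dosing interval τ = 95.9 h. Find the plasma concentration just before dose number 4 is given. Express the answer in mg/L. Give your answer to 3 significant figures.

C₀ per dose = Dose / Vd = 1040 / 45.4 = 22.91 mg/L
k = ln2 / t½ = 0.693147 / 44.4 = 0.01561 h⁻¹
Fraction remaining after one interval: r = e^(−kτ) = e^(−0.01561 × 95.9) = 0.2238
Before dose 4, 3 doses have been given (aged 1τ, 2τ, 3τ).
C_trough = C₀ × (r + r² + … + r^3) = C₀ × r(1−r^3)/(1−r)
        = 22.91 × 0.2238 × (1 − 0.01121) / (1 − 0.2238) = 6.532 mg/L

6.53 mg/L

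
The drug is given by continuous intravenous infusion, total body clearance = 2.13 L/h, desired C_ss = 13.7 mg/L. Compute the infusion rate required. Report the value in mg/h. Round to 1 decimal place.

29.2 mg/h

At steady state, infusion rate R₀ = Css × CL = 13.7 × 2.130 = 29.18 mg/h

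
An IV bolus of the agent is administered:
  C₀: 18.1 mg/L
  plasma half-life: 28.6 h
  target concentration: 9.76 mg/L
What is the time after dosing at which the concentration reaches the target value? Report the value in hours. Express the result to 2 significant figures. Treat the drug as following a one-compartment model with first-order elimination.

25 h

k = ln2 / t½ = 0.693147 / 28.6 = 0.02424 h⁻¹
t = ln(C₀ / C) / k = ln(18.10 / 9.76) / 0.02424
  = ln(1.855) / 0.02424 = 0.6179 / 0.02424 = 25.49 h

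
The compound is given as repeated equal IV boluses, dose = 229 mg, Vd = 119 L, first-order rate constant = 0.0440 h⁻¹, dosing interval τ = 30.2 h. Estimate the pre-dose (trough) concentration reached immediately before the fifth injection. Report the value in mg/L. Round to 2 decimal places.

0.69 mg/L

C₀ per dose = Dose / Vd = 229 / 119 = 1.924 mg/L
Fraction remaining after one interval: r = e^(−kτ) = e^(−0.04400 × 30.2) = 0.2648
Before dose 5, 4 doses have been given (aged 1τ, 2τ, 3τ, 4τ).
C_trough = C₀ × (r + r² + … + r^4) = C₀ × r(1−r^4)/(1−r)
        = 1.924 × 0.2648 × (1 − 0.004917) / (1 − 0.2648) = 0.6896 mg/L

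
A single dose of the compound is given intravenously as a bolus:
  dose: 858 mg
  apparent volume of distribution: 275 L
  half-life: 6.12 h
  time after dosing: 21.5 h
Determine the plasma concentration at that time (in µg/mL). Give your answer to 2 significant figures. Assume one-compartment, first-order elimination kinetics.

C₀ = Dose / Vd = 858.0 / 275 = 3.120 mg/L
k = ln2 / t½ = 0.693147 / 6.12 = 0.1133 h⁻¹
C = C₀ · e^(−k·t) = 3.120 × e^(−0.1133 × 21.5)
  = 3.120 × 0.08751 = 0.2730 mg/L
(0.2730 mg/L = 0.2730 µg/mL)

0.27 µg/mL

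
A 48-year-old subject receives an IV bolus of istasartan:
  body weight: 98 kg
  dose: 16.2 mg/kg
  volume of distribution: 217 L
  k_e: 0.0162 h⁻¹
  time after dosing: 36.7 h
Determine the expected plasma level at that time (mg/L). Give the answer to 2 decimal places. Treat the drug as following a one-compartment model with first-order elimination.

Total dose = 16.2 × 98 = 1588 mg
C₀ = Dose / Vd = 1588 / 217 = 7.318 mg/L
C = C₀ · e^(−k·t) = 7.318 × e^(−0.01620 × 36.7)
  = 7.318 × 0.5518 = 4.038 mg/L

4.04 mg/L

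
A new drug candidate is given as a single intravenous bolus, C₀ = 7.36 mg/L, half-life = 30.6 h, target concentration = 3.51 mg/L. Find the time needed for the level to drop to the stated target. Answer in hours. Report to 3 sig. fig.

k = ln2 / t½ = 0.693147 / 30.6 = 0.02265 h⁻¹
t = ln(C₀ / C) / k = ln(7.360 / 3.51) / 0.02265
  = ln(2.097) / 0.02265 = 0.7405 / 0.02265 = 32.69 h

32.7 h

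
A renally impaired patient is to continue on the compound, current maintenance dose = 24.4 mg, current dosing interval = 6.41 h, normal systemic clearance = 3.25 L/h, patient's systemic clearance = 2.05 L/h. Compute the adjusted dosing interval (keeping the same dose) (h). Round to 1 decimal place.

To keep the same average steady-state level, dosing rate must scale with clearance.
CL ratio = 2.05 / 3.25 = 0.6308
New interval (same dose) = 6.41 / 0.6308 = 10.16 h

10.2 h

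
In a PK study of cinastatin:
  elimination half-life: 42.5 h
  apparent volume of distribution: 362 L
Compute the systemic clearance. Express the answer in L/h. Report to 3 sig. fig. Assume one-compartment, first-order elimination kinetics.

k = ln2 / t½ = 0.693147 / 42.5 = 0.01631 h⁻¹
CL = k × Vd = 0.01631 × 362 = 5.904 L/h

5.90 L/h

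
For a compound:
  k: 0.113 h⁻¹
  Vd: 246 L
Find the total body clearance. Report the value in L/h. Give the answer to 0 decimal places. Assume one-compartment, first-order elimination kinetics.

CL = k × Vd = 0.113 × 246 = 27.80 L/h

28 L/h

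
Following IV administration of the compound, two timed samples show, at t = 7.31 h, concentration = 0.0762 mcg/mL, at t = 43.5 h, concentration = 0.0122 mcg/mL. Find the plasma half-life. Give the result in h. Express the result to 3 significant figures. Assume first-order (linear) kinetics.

k = ln(C₁/C₂) / (t₂ − t₁) = ln(0.0762/0.0122) / (43.5 − 7.31)
  = 1.832 / 36.19 = 0.05062 h⁻¹
t½ = ln2 / k = 0.693147 / 0.05062 = 13.69 h

13.7 h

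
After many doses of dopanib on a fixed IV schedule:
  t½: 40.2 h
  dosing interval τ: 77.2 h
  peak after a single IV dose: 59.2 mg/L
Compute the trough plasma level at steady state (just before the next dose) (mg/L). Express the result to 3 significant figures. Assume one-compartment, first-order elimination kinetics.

21.3 mg/L

k = ln2 / t½ = 0.693147 / 40.2 = 0.01724 h⁻¹
e^(−kτ) = e^(−0.01724 × 77.2) = 0.2642
Accumulation ratio R = 1 / (1 − e^(−kτ)) = 1 / (1 − 0.2642) = 1.359
Steady-state trough = C₀ × R × e^(−kτ) = 59.2 × 1.359 × 0.2642 = 21.26 mg/L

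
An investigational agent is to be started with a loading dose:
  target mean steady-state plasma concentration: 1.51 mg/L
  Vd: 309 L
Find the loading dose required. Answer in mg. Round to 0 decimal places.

LD = Css × Vd = 1.51 × 309 = 466.6 mg

467 mg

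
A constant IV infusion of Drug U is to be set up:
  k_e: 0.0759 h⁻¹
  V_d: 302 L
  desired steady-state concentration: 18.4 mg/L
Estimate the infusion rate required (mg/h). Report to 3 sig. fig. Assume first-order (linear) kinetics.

422 mg/h

CL = k × Vd = 0.07590 × 302 = 22.92 L/h
At steady state, infusion rate R₀ = Css × CL = 18.4 × 22.92 = 421.7 mg/h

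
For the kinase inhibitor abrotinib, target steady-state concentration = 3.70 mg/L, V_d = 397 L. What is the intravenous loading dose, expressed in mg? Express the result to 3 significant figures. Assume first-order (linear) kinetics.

LD = Css × Vd = 3.70 × 397 = 1469 mg

1470 mg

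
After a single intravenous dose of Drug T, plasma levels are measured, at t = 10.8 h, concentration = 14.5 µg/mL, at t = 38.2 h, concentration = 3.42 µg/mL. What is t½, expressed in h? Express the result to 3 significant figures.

13.1 h

k = ln(C₁/C₂) / (t₂ − t₁) = ln(14.5/3.42) / (38.2 − 10.8)
  = 1.445 / 27.40 = 0.05274 h⁻¹
t½ = ln2 / k = 0.693147 / 0.05274 = 13.14 h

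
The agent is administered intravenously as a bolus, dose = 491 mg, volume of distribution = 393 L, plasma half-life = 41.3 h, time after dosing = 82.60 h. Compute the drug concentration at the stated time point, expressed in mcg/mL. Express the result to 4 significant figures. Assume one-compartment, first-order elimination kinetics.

C₀ = Dose / Vd = 491.0 / 393 = 1.249 mg/L
k = ln2 / t½ = 0.693147 / 41.3 = 0.01678 h⁻¹
t / t½ = 82.60 / 41.3 = 2 half-lives
C = C₀ × (1/2)^2 = 1.249 × 0.2500 = 0.3123 mg/L
(0.3123 mg/L = 0.3123 mcg/mL)

0.3123 mcg/mL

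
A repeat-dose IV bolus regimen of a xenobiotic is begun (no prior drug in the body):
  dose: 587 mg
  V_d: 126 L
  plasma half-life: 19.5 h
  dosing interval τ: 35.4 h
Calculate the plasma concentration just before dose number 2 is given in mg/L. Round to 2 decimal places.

1.32 mg/L

C₀ per dose = Dose / Vd = 587 / 126 = 4.659 mg/L
k = ln2 / t½ = 0.693147 / 19.5 = 0.03555 h⁻¹
Fraction remaining after one interval: r = e^(−kτ) = e^(−0.03555 × 35.4) = 0.2841
Before dose 2, 1 dose has been given (aged 1τ).
C_trough = C₀ × r = 4.659 × 0.2841 = 1.324 mg/L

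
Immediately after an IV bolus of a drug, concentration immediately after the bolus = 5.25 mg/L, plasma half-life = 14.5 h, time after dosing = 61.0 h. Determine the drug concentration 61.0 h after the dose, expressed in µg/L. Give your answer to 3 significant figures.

284 µg/L

k = ln2 / t½ = 0.693147 / 14.5 = 0.04780 h⁻¹
C = C₀ · e^(−k·t) = 5.250 × e^(−0.04780 × 61.0)
  = 5.250 × 0.05416 = 0.2843 mg/L
Convert: 0.2843 mg/L × 1000 = 284.3 µg/L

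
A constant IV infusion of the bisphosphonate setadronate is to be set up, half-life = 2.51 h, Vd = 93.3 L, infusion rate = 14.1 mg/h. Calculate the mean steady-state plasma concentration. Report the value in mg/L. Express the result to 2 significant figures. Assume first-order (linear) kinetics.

k = ln2 / t½ = 0.693147 / 2.51 = 0.2762 h⁻¹
CL = k × Vd = 0.2762 × 93.3 = 25.77 L/h
At steady state Css = R₀ / CL = 14.1 / 25.77 = 0.5471 mg/L

0.55 mg/L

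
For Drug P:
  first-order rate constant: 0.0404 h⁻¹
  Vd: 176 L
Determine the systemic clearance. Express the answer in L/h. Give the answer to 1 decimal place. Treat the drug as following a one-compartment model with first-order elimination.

CL = k × Vd = 0.0404 × 176 = 7.110 L/h

7.1 L/h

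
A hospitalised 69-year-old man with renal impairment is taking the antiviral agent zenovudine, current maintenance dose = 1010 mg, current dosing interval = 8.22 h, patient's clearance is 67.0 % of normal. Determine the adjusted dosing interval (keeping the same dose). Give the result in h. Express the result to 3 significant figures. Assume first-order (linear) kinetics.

12.3 h

To keep the same average steady-state level, dosing rate must scale with clearance.
CL ratio = 67.0 / 100 = 0.6700
New interval (same dose) = 8.22 / 0.6700 = 12.27 h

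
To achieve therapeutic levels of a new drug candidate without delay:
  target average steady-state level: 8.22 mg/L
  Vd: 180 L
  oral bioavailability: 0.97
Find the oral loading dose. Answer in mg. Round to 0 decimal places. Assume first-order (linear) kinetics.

LD = Css × Vd / F = 8.22 × 180 / 0.97 = 1525 mg

1525 mg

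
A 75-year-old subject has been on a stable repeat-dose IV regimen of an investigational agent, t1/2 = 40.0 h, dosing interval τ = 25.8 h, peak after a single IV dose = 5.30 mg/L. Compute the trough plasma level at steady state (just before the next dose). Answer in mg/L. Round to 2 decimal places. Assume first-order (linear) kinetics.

k = ln2 / t½ = 0.693147 / 40.0 = 0.01733 h⁻¹
e^(−kτ) = e^(−0.01733 × 25.8) = 0.6395
Accumulation ratio R = 1 / (1 − e^(−kτ)) = 1 / (1 − 0.6395) = 2.774
Steady-state trough = C₀ × R × e^(−kτ) = 5.30 × 2.774 × 0.6395 = 9.402 mg/L

9.40 mg/L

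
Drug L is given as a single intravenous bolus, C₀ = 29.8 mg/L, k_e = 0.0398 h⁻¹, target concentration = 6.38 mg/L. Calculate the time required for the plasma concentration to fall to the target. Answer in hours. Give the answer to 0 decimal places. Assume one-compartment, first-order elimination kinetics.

t = ln(C₀ / C) / k = ln(29.80 / 6.38) / 0.03980
  = ln(4.671) / 0.03980 = 1.541 / 0.03980 = 38.72 h

39 h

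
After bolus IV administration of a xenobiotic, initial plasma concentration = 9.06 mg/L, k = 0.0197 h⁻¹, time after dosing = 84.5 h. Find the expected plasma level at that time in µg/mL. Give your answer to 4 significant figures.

1.715 µg/mL

C = C₀ · e^(−k·t) = 9.060 × e^(−0.01970 × 84.5)
  = 9.060 × 0.1893 = 1.715 mg/L
(1.715 mg/L = 1.715 µg/mL)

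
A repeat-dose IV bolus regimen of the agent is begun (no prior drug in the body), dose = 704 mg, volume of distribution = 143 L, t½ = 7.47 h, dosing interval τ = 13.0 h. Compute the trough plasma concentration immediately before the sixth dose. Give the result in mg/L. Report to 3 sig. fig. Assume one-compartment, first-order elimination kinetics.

C₀ per dose = Dose / Vd = 704 / 143 = 4.923 mg/L
k = ln2 / t½ = 0.693147 / 7.47 = 0.09279 h⁻¹
Fraction remaining after one interval: r = e^(−kτ) = e^(−0.09279 × 13.0) = 0.2993
Before dose 6, 5 doses have been given (aged 1τ, 2τ, 3τ, 4τ, 5τ).
C_trough = C₀ × (r + r² + … + r^5) = C₀ × r(1−r^5)/(1−r)
        = 4.923 × 0.2993 × (1 − 0.002402) / (1 − 0.2993) = 2.098 mg/L

2.10 mg/L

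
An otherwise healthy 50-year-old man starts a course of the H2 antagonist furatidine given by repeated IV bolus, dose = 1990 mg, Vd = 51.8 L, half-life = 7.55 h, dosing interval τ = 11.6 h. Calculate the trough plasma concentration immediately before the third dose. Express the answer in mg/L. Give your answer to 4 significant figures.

17.81 mg/L

C₀ per dose = Dose / Vd = 1990 / 51.8 = 38.42 mg/L
k = ln2 / t½ = 0.693147 / 7.55 = 0.09181 h⁻¹
Fraction remaining after one interval: r = e^(−kτ) = e^(−0.09181 × 11.6) = 0.3447
Before dose 3, 2 doses have been given (aged 1τ, 2τ).
C_trough = C₀ × (r + r²) = 38.42 × (0.3447 + 0.1188) = 17.81 mg/L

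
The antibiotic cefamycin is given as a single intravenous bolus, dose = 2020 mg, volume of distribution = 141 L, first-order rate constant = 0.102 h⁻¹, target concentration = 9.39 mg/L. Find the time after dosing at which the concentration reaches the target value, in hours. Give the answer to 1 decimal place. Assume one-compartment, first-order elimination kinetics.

4.1 h

C₀ = Dose / Vd = 2020 / 141 = 14.33 mg/L
t = ln(C₀ / C) / k = ln(14.33 / 9.39) / 0.1020
  = ln(1.526) / 0.1020 = 0.4226 / 0.1020 = 4.143 h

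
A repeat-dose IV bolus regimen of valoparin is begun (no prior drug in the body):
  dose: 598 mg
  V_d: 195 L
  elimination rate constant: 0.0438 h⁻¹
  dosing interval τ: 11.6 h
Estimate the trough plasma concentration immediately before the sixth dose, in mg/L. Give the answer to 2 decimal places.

C₀ per dose = Dose / Vd = 598 / 195 = 3.067 mg/L
Fraction remaining after one interval: r = e^(−kτ) = e^(−0.04380 × 11.6) = 0.6016
Before dose 6, 5 doses have been given (aged 1τ, 2τ, 3τ, 4τ, 5τ).
C_trough = C₀ × (r + r² + … + r^5) = C₀ × r(1−r^5)/(1−r)
        = 3.067 × 0.6016 × (1 − 0.07880) / (1 − 0.6016) = 4.266 mg/L

4.27 mg/L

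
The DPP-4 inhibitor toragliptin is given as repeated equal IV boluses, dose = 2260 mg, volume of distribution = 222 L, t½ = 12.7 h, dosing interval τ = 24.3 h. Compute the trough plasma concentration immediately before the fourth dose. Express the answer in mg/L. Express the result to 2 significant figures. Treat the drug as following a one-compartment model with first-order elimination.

C₀ per dose = Dose / Vd = 2260 / 222 = 10.18 mg/L
k = ln2 / t½ = 0.693147 / 12.7 = 0.05458 h⁻¹
Fraction remaining after one interval: r = e^(−kτ) = e^(−0.05458 × 24.3) = 0.2655
Before dose 4, 3 doses have been given (aged 1τ, 2τ, 3τ).
C_trough = C₀ × (r + r² + … + r^3) = C₀ × r(1−r^3)/(1−r)
        = 10.18 × 0.2655 × (1 − 0.01872) / (1 − 0.2655) = 3.611 mg/L

3.6 mg/L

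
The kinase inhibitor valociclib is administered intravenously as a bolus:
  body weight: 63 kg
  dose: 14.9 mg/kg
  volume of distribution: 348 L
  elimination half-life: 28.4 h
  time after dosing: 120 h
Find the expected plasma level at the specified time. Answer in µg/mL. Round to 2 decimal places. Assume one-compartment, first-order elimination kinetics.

0.14 µg/mL

Total dose = 14.9 × 63 = 938.7 mg
C₀ = Dose / Vd = 938.7 / 348 = 2.697 mg/L
k = ln2 / t½ = 0.693147 / 28.4 = 0.02441 h⁻¹
C = C₀ · e^(−k·t) = 2.697 × e^(−0.02441 × 120)
  = 2.697 × 0.05344 = 0.1441 mg/L
(0.1441 mg/L = 0.1441 µg/mL)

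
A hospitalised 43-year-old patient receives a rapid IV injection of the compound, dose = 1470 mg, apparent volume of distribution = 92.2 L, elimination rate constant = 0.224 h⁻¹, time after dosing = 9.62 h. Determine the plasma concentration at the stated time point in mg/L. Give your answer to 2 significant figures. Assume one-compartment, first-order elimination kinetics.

C₀ = Dose / Vd = 1470 / 92.2 = 15.94 mg/L
C = C₀ · e^(−k·t) = 15.94 × e^(−0.2240 × 9.62)
  = 15.94 × 0.1159 = 1.847 mg/L

1.8 mg/L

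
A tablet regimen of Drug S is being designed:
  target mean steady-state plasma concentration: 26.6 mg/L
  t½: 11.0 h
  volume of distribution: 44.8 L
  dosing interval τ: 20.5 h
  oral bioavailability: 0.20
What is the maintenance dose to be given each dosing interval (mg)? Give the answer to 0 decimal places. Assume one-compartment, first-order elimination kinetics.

7697 mg

k = ln2 / t½ = 0.693147 / 11.0 = 0.06301 h⁻¹
CL = k × Vd = 0.06301 × 44.8 = 2.823 L/h
At steady state, F × (Dose/τ) = Css × CL.
Dose = Css × CL × τ / F = 26.6 × 2.823 × 20.5 / 0.20 = 7697 mg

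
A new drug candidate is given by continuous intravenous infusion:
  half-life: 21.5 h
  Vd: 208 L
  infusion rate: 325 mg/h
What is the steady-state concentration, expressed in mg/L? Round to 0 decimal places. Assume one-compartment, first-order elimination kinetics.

k = ln2 / t½ = 0.693147 / 21.5 = 0.03224 h⁻¹
CL = k × Vd = 0.03224 × 208 = 6.706 L/h
At steady state Css = R₀ / CL = 325 / 6.706 = 48.46 mg/L

48 mg/L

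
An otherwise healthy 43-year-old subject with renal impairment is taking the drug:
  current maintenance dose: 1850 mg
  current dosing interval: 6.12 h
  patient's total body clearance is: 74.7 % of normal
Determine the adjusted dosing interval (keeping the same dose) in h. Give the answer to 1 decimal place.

8.2 h

To keep the same average steady-state level, dosing rate must scale with clearance.
CL ratio = 74.7 / 100 = 0.7470
New interval (same dose) = 6.12 / 0.7470 = 8.193 h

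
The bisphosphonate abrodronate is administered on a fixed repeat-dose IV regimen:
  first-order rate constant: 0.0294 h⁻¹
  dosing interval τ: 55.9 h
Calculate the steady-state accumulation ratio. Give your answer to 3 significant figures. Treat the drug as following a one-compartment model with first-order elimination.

1.24

e^(−kτ) = e^(−0.02940 × 55.9) = 0.1933
Accumulation ratio R = 1 / (1 − e^(−kτ)) = 1 / (1 − 0.1933) = 1.240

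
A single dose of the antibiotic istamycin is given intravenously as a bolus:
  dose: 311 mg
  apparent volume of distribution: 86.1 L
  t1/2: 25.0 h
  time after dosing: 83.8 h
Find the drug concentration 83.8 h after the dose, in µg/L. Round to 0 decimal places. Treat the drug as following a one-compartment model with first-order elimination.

C₀ = Dose / Vd = 311.0 / 86.1 = 3.612 mg/L
k = ln2 / t½ = 0.693147 / 25.0 = 0.02773 h⁻¹
C = C₀ · e^(−k·t) = 3.612 × e^(−0.02773 × 83.8)
  = 3.612 × 0.09790 = 0.3536 mg/L
Convert: 0.3536 mg/L × 1000 = 353.6 µg/L

354 µg/L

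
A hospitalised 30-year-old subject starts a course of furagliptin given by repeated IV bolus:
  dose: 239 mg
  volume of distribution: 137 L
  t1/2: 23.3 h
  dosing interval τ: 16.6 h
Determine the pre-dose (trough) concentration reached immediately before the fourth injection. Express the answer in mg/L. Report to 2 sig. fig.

C₀ per dose = Dose / Vd = 239 / 137 = 1.745 mg/L
k = ln2 / t½ = 0.693147 / 23.3 = 0.02975 h⁻¹
Fraction remaining after one interval: r = e^(−kτ) = e^(−0.02975 × 16.6) = 0.6103
Before dose 4, 3 doses have been given (aged 1τ, 2τ, 3τ).
C_trough = C₀ × (r + r² + … + r^3) = C₀ × r(1−r^3)/(1−r)
        = 1.745 × 0.6103 × (1 − 0.2273) / (1 − 0.6103) = 2.112 mg/L

2.1 mg/L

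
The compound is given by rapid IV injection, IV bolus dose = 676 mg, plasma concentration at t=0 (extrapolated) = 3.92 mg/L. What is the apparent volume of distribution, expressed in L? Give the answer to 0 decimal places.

172 L

Vd = Dose / C₀ = 676.0 / 3.92 = 172.4 L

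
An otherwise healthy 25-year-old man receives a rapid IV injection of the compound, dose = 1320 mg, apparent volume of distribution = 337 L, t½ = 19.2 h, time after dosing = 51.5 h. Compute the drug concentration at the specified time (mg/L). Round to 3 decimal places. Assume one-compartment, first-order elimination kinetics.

C₀ = Dose / Vd = 1320 / 337 = 3.917 mg/L
k = ln2 / t½ = 0.693147 / 19.2 = 0.03610 h⁻¹
C = C₀ · e^(−k·t) = 3.917 × e^(−0.03610 × 51.5)
  = 3.917 × 0.1558 = 0.6103 mg/L

0.610 mg/L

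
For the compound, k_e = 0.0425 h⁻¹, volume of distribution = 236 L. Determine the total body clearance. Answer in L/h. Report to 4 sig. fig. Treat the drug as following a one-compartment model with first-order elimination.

CL = k × Vd = 0.0425 × 236 = 10.03 L/h

10.03 L/h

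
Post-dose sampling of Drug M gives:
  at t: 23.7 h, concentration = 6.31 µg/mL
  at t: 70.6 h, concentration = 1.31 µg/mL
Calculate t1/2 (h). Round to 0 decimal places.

k = ln(C₁/C₂) / (t₂ − t₁) = ln(6.31/1.31) / (70.6 − 23.7)
  = 1.572 / 46.90 = 0.03352 h⁻¹
t½ = ln2 / k = 0.693147 / 0.03352 = 20.68 h

21 h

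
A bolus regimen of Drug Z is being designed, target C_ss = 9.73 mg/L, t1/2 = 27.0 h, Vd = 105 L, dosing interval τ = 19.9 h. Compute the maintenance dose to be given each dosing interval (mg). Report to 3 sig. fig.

522 mg

k = ln2 / t½ = 0.693147 / 27.0 = 0.02567 h⁻¹
CL = k × Vd = 0.02567 × 105 = 2.695 L/h
At steady state, Dose/τ = Css × CL.
Dose = Css × CL × τ = 9.73 × 2.695 × 19.9 = 521.8 mg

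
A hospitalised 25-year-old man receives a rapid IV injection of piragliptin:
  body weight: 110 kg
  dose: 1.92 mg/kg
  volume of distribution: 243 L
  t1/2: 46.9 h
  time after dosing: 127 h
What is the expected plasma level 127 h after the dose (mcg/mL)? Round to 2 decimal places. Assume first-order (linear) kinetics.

Total dose = 1.92 × 110 = 211.2 mg
C₀ = Dose / Vd = 211.2 / 243 = 0.8691 mg/L
k = ln2 / t½ = 0.693147 / 46.9 = 0.01478 h⁻¹
C = C₀ · e^(−k·t) = 0.8691 × e^(−0.01478 × 127)
  = 0.8691 × 0.1530 = 0.1330 mg/L
(0.1330 mg/L = 0.1330 mcg/mL)

0.13 mcg/mL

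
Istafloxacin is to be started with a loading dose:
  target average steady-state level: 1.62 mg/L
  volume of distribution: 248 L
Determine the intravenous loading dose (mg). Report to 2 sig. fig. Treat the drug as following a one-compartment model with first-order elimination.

400 mg

LD = Css × Vd = 1.62 × 248 = 401.8 mg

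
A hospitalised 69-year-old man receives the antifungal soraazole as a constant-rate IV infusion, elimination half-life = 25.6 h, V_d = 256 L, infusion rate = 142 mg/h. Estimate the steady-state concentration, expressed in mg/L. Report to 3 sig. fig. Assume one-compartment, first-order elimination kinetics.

20.5 mg/L

k = ln2 / t½ = 0.693147 / 25.6 = 0.02708 h⁻¹
CL = k × Vd = 0.02708 × 256 = 6.932 L/h
At steady state Css = R₀ / CL = 142 / 6.932 = 20.48 mg/L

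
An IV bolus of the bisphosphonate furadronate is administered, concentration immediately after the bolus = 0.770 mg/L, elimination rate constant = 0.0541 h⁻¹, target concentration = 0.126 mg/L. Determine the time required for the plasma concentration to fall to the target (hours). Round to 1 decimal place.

33.5 h

t = ln(C₀ / C) / k = ln(0.7700 / 0.126) / 0.05410
  = ln(6.111) / 0.05410 = 1.810 / 0.05410 = 33.46 h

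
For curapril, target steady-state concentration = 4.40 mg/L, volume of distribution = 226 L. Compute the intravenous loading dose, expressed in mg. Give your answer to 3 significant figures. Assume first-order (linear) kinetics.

LD = Css × Vd = 4.40 × 226 = 994.4 mg

994 mg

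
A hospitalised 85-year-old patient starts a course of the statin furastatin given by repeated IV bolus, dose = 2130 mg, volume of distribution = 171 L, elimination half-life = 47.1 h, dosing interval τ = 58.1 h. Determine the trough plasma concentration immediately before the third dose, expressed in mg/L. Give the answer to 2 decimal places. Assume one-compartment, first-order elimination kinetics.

C₀ per dose = Dose / Vd = 2130 / 171 = 12.46 mg/L
k = ln2 / t½ = 0.693147 / 47.1 = 0.01472 h⁻¹
Fraction remaining after one interval: r = e^(−kτ) = e^(−0.01472 × 58.1) = 0.4252
Before dose 3, 2 doses have been given (aged 1τ, 2τ).
C_trough = C₀ × (r + r²) = 12.46 × (0.4252 + 0.1808) = 7.551 mg/L

7.55 mg/L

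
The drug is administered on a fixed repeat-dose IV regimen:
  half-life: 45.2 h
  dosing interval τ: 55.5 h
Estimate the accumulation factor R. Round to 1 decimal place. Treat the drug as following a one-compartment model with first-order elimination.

k = ln2 / t½ = 0.693147 / 45.2 = 0.01534 h⁻¹
e^(−kτ) = e^(−0.01534 × 55.5) = 0.4268
Accumulation ratio R = 1 / (1 − e^(−kτ)) = 1 / (1 − 0.4268) = 1.745

1.7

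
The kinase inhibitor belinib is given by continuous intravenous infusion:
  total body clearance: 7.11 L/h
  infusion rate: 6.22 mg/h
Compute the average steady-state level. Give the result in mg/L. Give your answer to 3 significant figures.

At steady state Css = R₀ / CL = 6.22 / 7.110 = 0.8748 mg/L

0.875 mg/L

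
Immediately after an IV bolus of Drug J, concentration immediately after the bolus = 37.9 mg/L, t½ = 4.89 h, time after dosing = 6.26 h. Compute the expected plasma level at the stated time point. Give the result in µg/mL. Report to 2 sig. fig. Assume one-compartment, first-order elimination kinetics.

16 µg/mL

k = ln2 / t½ = 0.693147 / 4.89 = 0.1417 h⁻¹
C = C₀ · e^(−k·t) = 37.90 × e^(−0.1417 × 6.26)
  = 37.90 × 0.4119 = 15.61 mg/L
(15.61 mg/L = 15.61 µg/mL)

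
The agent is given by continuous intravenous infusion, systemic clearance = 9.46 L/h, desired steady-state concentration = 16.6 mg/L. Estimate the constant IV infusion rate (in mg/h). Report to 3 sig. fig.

157 mg/h

At steady state, infusion rate R₀ = Css × CL = 16.6 × 9.460 = 157.0 mg/h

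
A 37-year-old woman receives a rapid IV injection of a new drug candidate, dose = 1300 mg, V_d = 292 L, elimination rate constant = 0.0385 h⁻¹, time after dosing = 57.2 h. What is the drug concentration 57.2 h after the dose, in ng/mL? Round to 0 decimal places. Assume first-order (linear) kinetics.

C₀ = Dose / Vd = 1300 / 292 = 4.452 mg/L
C = C₀ · e^(−k·t) = 4.452 × e^(−0.03850 × 57.2)
  = 4.452 × 0.1106 = 0.4924 mg/L
Convert: 0.4924 mg/L × 1000 = 492.4 ng/mL

492 ng/mL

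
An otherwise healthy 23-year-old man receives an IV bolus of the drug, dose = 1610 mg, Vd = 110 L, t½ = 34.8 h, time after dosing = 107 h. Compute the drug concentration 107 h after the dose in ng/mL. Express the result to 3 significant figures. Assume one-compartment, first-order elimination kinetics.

1740 ng/mL

C₀ = Dose / Vd = 1610 / 110 = 14.64 mg/L
k = ln2 / t½ = 0.693147 / 34.8 = 0.01992 h⁻¹
C = C₀ · e^(−k·t) = 14.64 × e^(−0.01992 × 107)
  = 14.64 × 0.1187 = 1.738 mg/L
Convert: 1.738 mg/L × 1000 = 1738 ng/mL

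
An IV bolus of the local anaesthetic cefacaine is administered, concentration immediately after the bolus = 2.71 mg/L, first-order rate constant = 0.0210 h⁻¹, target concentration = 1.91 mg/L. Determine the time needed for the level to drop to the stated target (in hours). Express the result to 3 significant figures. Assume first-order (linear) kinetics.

16.7 h

t = ln(C₀ / C) / k = ln(2.710 / 1.91) / 0.02100
  = ln(1.419) / 0.02100 = 0.3500 / 0.02100 = 16.67 h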